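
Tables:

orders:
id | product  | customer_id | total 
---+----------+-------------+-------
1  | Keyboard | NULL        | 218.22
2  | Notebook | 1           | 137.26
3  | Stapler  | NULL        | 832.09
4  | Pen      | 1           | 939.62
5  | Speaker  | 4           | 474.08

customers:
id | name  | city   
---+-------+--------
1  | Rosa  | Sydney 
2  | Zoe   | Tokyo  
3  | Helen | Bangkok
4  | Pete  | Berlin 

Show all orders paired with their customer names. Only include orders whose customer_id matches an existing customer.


INNER JOIN keeps only orders rows whose customer_id matches an id in customers. Walk through each order:
  - order 1 (Keyboard): customer_id=NULL, no match -> dropped
  - order 2 (Notebook): customer_id=1 -> matches Rosa
  - order 3 (Stapler): customer_id=NULL, no match -> dropped
  - order 4 (Pen): customer_id=1 -> matches Rosa
  - order 5 (Speaker): customer_id=4 -> matches Pete
So 2 of 5 rows are dropped.

SQL:
SELECT a.product, b.name AS customer
FROM orders a
INNER JOIN customers b ON a.customer_id = b.id

Result:
product  | customer
---------+---------
Notebook | Rosa    
Pen      | Rosa    
Speaker  | Pete    


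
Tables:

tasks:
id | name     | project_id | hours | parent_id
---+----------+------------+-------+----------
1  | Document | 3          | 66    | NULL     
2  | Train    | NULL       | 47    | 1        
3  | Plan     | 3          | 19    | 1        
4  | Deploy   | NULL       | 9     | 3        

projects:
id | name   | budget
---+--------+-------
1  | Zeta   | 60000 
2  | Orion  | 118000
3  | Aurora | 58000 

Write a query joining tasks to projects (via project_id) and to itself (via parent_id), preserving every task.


Two LEFT JOINs from the same base table tasks: one to projects via project_id, one to tasks itself via parent_id. Both are LEFT so every task is preserved.
Match against projects:
  - task 1 (Document): project_id=3 -> matches Aurora
  - task 2 (Train): project_id=NULL, no match -> kept with NULL
  - task 3 (Plan): project_id=3 -> matches Aurora
  - task 4 (Deploy): project_id=NULL, no match -> kept with NULL
Match against tasks (self):
  - task 1 (Document): parent_id=NULL -> NULL
  - task 2 (Train): parent_id=1 -> Document
  - task 3 (Plan): parent_id=1 -> Document
  - task 4 (Deploy): parent_id=3 -> Plan

SQL:
SELECT a.name, b.name AS project, c.name AS parent
FROM tasks a
LEFT JOIN projects b ON a.project_id = b.id
LEFT JOIN tasks c ON a.parent_id = c.id

Result:
name     | project | parent  
---------+---------+---------
Document | Aurora  | NULL    
Train    | NULL    | Document
Plan     | Aurora  | Document
Deploy   | NULL    | Plan    


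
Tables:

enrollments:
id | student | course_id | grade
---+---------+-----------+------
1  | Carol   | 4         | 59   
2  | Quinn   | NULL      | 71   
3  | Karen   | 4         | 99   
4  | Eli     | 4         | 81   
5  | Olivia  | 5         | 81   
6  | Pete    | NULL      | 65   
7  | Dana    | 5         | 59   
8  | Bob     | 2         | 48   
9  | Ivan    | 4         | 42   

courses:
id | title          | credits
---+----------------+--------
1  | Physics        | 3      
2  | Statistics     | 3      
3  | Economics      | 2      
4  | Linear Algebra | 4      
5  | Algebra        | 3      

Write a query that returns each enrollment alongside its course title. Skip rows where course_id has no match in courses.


INNER JOIN keeps only enrollments rows whose course_id matches an id in courses. Walk through each enrollment:
  - enrollment 1 (Carol): course_id=4 -> matches Linear Algebra
  - enrollment 2 (Quinn): course_id=NULL, no match -> dropped
  - enrollment 3 (Karen): course_id=4 -> matches Linear Algebra
  - enrollment 4 (Eli): course_id=4 -> matches Linear Algebra
  - enrollment 5 (Olivia): course_id=5 -> matches Algebra
  - enrollment 6 (Pete): course_id=NULL, no match -> dropped
  - enrollment 7 (Dana): course_id=5 -> matches Algebra
  - enrollment 8 (Bob): course_id=2 -> matches Statistics
  - enrollment 9 (Ivan): course_id=4 -> matches Linear Algebra
So 2 of 9 rows are dropped.

SQL:
SELECT a.student, b.title AS course
FROM enrollments a
INNER JOIN courses b ON a.course_id = b.id

Result:
student | course        
--------+---------------
Carol   | Linear Algebra
Karen   | Linear Algebra
Eli     | Linear Algebra
Olivia  | Algebra       
Dana    | Algebra       
Bob     | Statistics    
Ivan    | Linear Algebra


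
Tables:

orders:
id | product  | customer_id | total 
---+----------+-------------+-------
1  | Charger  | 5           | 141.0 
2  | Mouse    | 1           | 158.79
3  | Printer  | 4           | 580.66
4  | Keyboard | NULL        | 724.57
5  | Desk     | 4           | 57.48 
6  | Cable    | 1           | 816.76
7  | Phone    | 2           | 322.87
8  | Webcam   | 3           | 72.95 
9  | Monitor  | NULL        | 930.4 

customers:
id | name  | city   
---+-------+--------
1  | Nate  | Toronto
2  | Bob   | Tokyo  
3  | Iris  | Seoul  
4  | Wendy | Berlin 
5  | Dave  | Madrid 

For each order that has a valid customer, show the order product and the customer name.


INNER JOIN keeps only orders rows whose customer_id matches an id in customers. Walk through each order:
  - order 1 (Charger): customer_id=5 -> matches Dave
  - order 2 (Mouse): customer_id=1 -> matches Nate
  - order 3 (Printer): customer_id=4 -> matches Wendy
  - order 4 (Keyboard): customer_id=NULL, no match -> dropped
  - order 5 (Desk): customer_id=4 -> matches Wendy
  - order 6 (Cable): customer_id=1 -> matches Nate
  - order 7 (Phone): customer_id=2 -> matches Bob
  - order 8 (Webcam): customer_id=3 -> matches Iris
  - order 9 (Monitor): customer_id=NULL, no match -> dropped
So 2 of 9 rows are dropped.

SQL:
SELECT a.product, b.name AS customer
FROM orders a
INNER JOIN customers b ON a.customer_id = b.id

Result:
product | customer
--------+---------
Charger | Dave    
Mouse   | Nate    
Printer | Wendy   
Desk    | Wendy   
Cable   | Nate    
Phone   | Bob     
Webcam  | Iris    


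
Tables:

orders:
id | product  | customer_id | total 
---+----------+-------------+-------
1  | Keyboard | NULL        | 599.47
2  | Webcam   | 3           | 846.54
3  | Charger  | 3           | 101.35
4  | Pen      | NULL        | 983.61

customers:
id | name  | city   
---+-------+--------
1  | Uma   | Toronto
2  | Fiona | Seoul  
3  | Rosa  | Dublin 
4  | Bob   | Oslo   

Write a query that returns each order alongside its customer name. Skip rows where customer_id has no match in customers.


INNER JOIN keeps only orders rows whose customer_id matches an id in customers. Walk through each order:
  - order 1 (Keyboard): customer_id=NULL, no match -> dropped
  - order 2 (Webcam): customer_id=3 -> matches Rosa
  - order 3 (Charger): customer_id=3 -> matches Rosa
  - order 4 (Pen): customer_id=NULL, no match -> dropped
So 2 of 4 rows are dropped.

SQL:
SELECT a.product, b.name AS customer
FROM orders a
INNER JOIN customers b ON a.customer_id = b.id

Result:
product | customer
--------+---------
Webcam  | Rosa    
Charger | Rosa    


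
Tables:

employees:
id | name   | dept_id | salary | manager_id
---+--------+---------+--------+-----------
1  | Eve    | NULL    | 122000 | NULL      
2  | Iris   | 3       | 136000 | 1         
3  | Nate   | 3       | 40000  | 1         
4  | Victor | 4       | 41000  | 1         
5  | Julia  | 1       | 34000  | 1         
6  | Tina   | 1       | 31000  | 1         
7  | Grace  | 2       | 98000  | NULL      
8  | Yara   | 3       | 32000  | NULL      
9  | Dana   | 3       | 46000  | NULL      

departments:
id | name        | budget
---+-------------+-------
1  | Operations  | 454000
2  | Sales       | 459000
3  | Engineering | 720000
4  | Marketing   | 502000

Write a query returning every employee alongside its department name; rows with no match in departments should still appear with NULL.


LEFT JOIN keeps every row from employees (the left table); where dept_id has no match in departments, the department columns become NULL. Walk through each employee:
  - employee 1 (Eve): dept_id=NULL, no match -> kept with NULL
  - employee 2 (Iris): dept_id=3 -> matches Engineering
  - employee 3 (Nate): dept_id=3 -> matches Engineering
  - employee 4 (Victor): dept_id=4 -> matches Marketing
  - employee 5 (Julia): dept_id=1 -> matches Operations
  - employee 6 (Tina): dept_id=1 -> matches Operations
  - employee 7 (Grace): dept_id=2 -> matches Sales
  - employee 8 (Yara): dept_id=3 -> matches Engineering
  - employee 9 (Dana): dept_id=3 -> matches Engineering
All 9 rows appear; 1 has NULL department.

SQL:
SELECT a.name, b.name AS department
FROM employees a
LEFT JOIN departments b ON a.dept_id = b.id

Result:
name   | department 
-------+------------
Eve    | NULL       
Iris   | Engineering
Nate   | Engineering
Victor | Marketing  
Julia  | Operations 
Tina   | Operations 
Grace  | Sales      
Yara   | Engineering
Dana   | Engineering


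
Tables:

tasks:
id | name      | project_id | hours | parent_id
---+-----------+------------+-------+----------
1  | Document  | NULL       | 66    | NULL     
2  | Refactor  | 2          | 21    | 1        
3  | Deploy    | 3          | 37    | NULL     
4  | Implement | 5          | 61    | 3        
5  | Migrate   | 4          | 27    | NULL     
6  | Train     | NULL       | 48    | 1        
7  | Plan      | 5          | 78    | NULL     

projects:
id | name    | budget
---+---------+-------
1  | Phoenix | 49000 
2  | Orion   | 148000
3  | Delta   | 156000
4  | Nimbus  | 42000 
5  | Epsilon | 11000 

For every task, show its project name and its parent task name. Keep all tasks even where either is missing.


Two LEFT JOINs from the same base table tasks: one to projects via project_id, one to tasks itself via parent_id. Both are LEFT so every task is preserved.
Match against projects:
  - task 1 (Document): project_id=NULL, no match -> kept with NULL
  - task 2 (Refactor): project_id=2 -> matches Orion
  - task 3 (Deploy): project_id=3 -> matches Delta
  - task 4 (Implement): project_id=5 -> matches Epsilon
  - task 5 (Migrate): project_id=4 -> matches Nimbus
  - task 6 (Train): project_id=NULL, no match -> kept with NULL
  - task 7 (Plan): project_id=5 -> matches Epsilon
Match against tasks (self):
  - task 1 (Document): parent_id=NULL -> NULL
  - task 2 (Refactor): parent_id=1 -> Document
  - task 3 (Deploy): parent_id=NULL -> NULL
  - task 4 (Implement): parent_id=3 -> Deploy
  - task 5 (Migrate): parent_id=NULL -> NULL
  - task 6 (Train): parent_id=1 -> Document
  - task 7 (Plan): parent_id=NULL -> NULL

SQL:
SELECT a.name, b.name AS project, c.name AS parent
FROM tasks a
LEFT JOIN projects b ON a.project_id = b.id
LEFT JOIN tasks c ON a.parent_id = c.id

Result:
name      | project | parent  
----------+---------+---------
Document  | NULL    | NULL    
Refactor  | Orion   | Document
Deploy    | Delta   | NULL    
Implement | Epsilon | Deploy  
Migrate   | Nimbus  | NULL    
Train     | NULL    | Document
Plan      | Epsilon | NULL    


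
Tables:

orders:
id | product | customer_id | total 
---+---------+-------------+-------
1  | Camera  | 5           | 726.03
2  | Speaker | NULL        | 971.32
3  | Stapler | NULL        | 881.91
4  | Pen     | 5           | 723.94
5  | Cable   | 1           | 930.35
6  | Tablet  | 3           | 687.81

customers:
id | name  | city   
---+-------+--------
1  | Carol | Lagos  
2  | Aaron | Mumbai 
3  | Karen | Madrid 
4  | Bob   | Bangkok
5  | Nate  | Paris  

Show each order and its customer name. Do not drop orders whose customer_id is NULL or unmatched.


LEFT JOIN keeps every row from orders (the left table); where customer_id has no match in customers, the customer columns become NULL. Walk through each order:
  - order 1 (Camera): customer_id=5 -> matches Nate
  - order 2 (Speaker): customer_id=NULL, no match -> kept with NULL
  - order 3 (Stapler): customer_id=NULL, no match -> kept with NULL
  - order 4 (Pen): customer_id=5 -> matches Nate
  - order 5 (Cable): customer_id=1 -> matches Carol
  - order 6 (Tablet): customer_id=3 -> matches Karen
All 6 rows appear; 2 have NULL customer.

SQL:
SELECT a.product, b.name AS customer
FROM orders a
LEFT JOIN customers b ON a.customer_id = b.id

Result:
product | customer
--------+---------
Camera  | Nate    
Speaker | NULL    
Stapler | NULL    
Pen     | Nate    
Cable   | Carol   
Tablet  | Karen   


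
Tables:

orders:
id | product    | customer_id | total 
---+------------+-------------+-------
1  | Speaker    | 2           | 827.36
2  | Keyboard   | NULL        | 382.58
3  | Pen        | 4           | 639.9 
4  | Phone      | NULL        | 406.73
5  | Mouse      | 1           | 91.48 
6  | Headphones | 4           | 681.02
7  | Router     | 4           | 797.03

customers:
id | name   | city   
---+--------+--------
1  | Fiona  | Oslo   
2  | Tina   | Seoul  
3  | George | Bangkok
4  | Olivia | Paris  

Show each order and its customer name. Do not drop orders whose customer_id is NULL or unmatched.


LEFT JOIN keeps every row from orders (the left table); where customer_id has no match in customers, the customer columns become NULL. Walk through each order:
  - order 1 (Speaker): customer_id=2 -> matches Tina
  - order 2 (Keyboard): customer_id=NULL, no match -> kept with NULL
  - order 3 (Pen): customer_id=4 -> matches Olivia
  - order 4 (Phone): customer_id=NULL, no match -> kept with NULL
  - order 5 (Mouse): customer_id=1 -> matches Fiona
  - order 6 (Headphones): customer_id=4 -> matches Olivia
  - order 7 (Router): customer_id=4 -> matches Olivia
All 7 rows appear; 2 have NULL customer.

SQL:
SELECT a.product, b.name AS customer
FROM orders a
LEFT JOIN customers b ON a.customer_id = b.id

Result:
product    | customer
-----------+---------
Speaker    | Tina    
Keyboard   | NULL    
Pen        | Olivia  
Phone      | NULL    
Mouse      | Fiona   
Headphones | Olivia  
Router     | Olivia  


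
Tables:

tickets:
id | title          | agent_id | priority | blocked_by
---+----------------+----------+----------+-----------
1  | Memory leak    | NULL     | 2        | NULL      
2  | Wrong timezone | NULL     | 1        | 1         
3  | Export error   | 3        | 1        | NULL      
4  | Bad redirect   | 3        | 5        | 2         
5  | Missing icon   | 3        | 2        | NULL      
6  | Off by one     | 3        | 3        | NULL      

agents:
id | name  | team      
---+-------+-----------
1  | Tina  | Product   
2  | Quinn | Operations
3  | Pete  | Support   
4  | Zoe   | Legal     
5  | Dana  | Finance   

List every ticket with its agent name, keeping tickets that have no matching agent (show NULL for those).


LEFT JOIN keeps every row from tickets (the left table); where agent_id has no match in agents, the agent columns become NULL. Walk through each ticket:
  - ticket 1 (Memory leak): agent_id=NULL, no match -> kept with NULL
  - ticket 2 (Wrong timezone): agent_id=NULL, no match -> kept with NULL
  - ticket 3 (Export error): agent_id=3 -> matches Pete
  - ticket 4 (Bad redirect): agent_id=3 -> matches Pete
  - ticket 5 (Missing icon): agent_id=3 -> matches Pete
  - ticket 6 (Off by one): agent_id=3 -> matches Pete
All 6 rows appear; 2 have NULL agent.

SQL:
SELECT a.title, b.name AS agent
FROM tickets a
LEFT JOIN agents b ON a.agent_id = b.id

Result:
title          | agent
---------------+------
Memory leak    | NULL 
Wrong timezone | NULL 
Export error   | Pete 
Bad redirect   | Pete 
Missing icon   | Pete 
Off by one     | Pete 


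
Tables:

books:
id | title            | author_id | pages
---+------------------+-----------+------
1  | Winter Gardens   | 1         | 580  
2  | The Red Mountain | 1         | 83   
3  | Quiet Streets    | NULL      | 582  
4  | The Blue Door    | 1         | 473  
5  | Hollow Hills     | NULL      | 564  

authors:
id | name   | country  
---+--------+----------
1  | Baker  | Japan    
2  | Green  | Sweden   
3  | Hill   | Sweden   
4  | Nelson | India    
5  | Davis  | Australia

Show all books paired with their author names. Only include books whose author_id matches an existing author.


INNER JOIN keeps only books rows whose author_id matches an id in authors. Walk through each book:
  - book 1 (Winter Gardens): author_id=1 -> matches Baker
  - book 2 (The Red Mountain): author_id=1 -> matches Baker
  - book 3 (Quiet Streets): author_id=NULL, no match -> dropped
  - book 4 (The Blue Door): author_id=1 -> matches Baker
  - book 5 (Hollow Hills): author_id=NULL, no match -> dropped
So 2 of 5 rows are dropped.

SQL:
SELECT a.title, b.name AS author
FROM books a
INNER JOIN authors b ON a.author_id = b.id

Result:
title            | author
-----------------+-------
Winter Gardens   | Baker 
The Red Mountain | Baker 
The Blue Door    | Baker 


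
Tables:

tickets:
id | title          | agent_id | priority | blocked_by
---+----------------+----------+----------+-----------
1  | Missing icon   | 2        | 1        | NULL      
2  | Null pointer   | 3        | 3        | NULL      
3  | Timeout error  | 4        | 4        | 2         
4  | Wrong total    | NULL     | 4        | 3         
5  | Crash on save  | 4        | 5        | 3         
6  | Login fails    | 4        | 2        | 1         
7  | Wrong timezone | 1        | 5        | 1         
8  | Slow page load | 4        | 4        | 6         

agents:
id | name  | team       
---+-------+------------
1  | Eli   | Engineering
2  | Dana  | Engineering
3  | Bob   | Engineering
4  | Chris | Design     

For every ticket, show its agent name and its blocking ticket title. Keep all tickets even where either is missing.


Two LEFT JOINs from the same base table tickets: one to agents via agent_id, one to tickets itself via blocked_by. Both are LEFT so every ticket is preserved.
Match against agents:
  - ticket 1 (Missing icon): agent_id=2 -> matches Dana
  - ticket 2 (Null pointer): agent_id=3 -> matches Bob
  - ticket 3 (Timeout error): agent_id=4 -> matches Chris
  - ticket 4 (Wrong total): agent_id=NULL, no match -> kept with NULL
  - ticket 5 (Crash on save): agent_id=4 -> matches Chris
  - ticket 6 (Login fails): agent_id=4 -> matches Chris
  - ticket 7 (Wrong timezone): agent_id=1 -> matches Eli
  - ticket 8 (Slow page load): agent_id=4 -> matches Chris
Match against tickets (self):
  - ticket 1 (Missing icon): blocked_by=NULL -> NULL
  - ticket 2 (Null pointer): blocked_by=NULL -> NULL
  - ticket 3 (Timeout error): blocked_by=2 -> Null pointer
  - ticket 4 (Wrong total): blocked_by=3 -> Timeout error
  - ticket 5 (Crash on save): blocked_by=3 -> Timeout error
  - ticket 6 (Login fails): blocked_by=1 -> Missing icon
  - ticket 7 (Wrong timezone): blocked_by=1 -> Missing icon
  - ticket 8 (Slow page load): blocked_by=6 -> Login fails

SQL:
SELECT a.title, b.name AS agent, c.title AS blocked_by
FROM tickets a
LEFT JOIN agents b ON a.agent_id = b.id
LEFT JOIN tickets c ON a.blocked_by = c.id

Result:
title          | agent | blocked_by   
---------------+-------+--------------
Missing icon   | Dana  | NULL         
Null pointer   | Bob   | NULL         
Timeout error  | Chris | Null pointer 
Wrong total    | NULL  | Timeout error
Crash on save  | Chris | Timeout error
Login fails    | Chris | Missing icon 
Wrong timezone | Eli   | Missing icon 
Slow page load | Chris | Login fails  


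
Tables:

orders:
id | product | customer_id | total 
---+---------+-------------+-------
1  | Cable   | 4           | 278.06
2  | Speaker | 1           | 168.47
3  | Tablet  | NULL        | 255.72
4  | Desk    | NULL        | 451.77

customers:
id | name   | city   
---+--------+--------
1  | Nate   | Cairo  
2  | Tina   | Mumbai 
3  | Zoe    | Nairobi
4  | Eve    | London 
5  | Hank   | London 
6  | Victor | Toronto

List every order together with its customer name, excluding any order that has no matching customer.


INNER JOIN keeps only orders rows whose customer_id matches an id in customers. Walk through each order:
  - order 1 (Cable): customer_id=4 -> matches Eve
  - order 2 (Speaker): customer_id=1 -> matches Nate
  - order 3 (Tablet): customer_id=NULL, no match -> dropped
  - order 4 (Desk): customer_id=NULL, no match -> dropped
So 2 of 4 rows are dropped.

SQL:
SELECT a.product, b.name AS customer
FROM orders a
INNER JOIN customers b ON a.customer_id = b.id

Result:
product | customer
--------+---------
Cable   | Eve     
Speaker | Nate    


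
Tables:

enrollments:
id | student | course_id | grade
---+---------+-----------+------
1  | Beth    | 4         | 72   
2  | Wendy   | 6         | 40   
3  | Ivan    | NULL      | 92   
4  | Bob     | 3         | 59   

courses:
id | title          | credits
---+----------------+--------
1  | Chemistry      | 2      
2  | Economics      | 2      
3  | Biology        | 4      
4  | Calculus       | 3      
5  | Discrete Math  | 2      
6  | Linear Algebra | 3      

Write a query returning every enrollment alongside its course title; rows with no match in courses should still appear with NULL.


LEFT JOIN keeps every row from enrollments (the left table); where course_id has no match in courses, the course columns become NULL. Walk through each enrollment:
  - enrollment 1 (Beth): course_id=4 -> matches Calculus
  - enrollment 2 (Wendy): course_id=6 -> matches Linear Algebra
  - enrollment 3 (Ivan): course_id=NULL, no match -> kept with NULL
  - enrollment 4 (Bob): course_id=3 -> matches Biology
All 4 rows appear; 1 has NULL course.

SQL:
SELECT a.student, b.title AS course
FROM enrollments a
LEFT JOIN courses b ON a.course_id = b.id

Result:
student | course        
--------+---------------
Beth    | Calculus      
Wendy   | Linear Algebra
Ivan    | NULL          
Bob     | Biology       


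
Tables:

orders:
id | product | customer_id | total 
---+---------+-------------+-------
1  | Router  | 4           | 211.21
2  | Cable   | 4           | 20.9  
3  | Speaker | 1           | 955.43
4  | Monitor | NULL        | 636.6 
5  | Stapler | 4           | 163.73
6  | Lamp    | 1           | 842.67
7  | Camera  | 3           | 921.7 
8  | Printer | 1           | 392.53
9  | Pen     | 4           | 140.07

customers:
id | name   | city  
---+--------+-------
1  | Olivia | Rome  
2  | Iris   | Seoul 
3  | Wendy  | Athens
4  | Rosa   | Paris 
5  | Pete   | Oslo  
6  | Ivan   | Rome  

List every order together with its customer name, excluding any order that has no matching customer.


INNER JOIN keeps only orders rows whose customer_id matches an id in customers. Walk through each order:
  - order 1 (Router): customer_id=4 -> matches Rosa
  - order 2 (Cable): customer_id=4 -> matches Rosa
  - order 3 (Speaker): customer_id=1 -> matches Olivia
  - order 4 (Monitor): customer_id=NULL, no match -> dropped
  - order 5 (Stapler): customer_id=4 -> matches Rosa
  - order 6 (Lamp): customer_id=1 -> matches Olivia
  - order 7 (Camera): customer_id=3 -> matches Wendy
  - order 8 (Printer): customer_id=1 -> matches Olivia
  - order 9 (Pen): customer_id=4 -> matches Rosa
So 1 of 9 rows is dropped.

SQL:
SELECT a.product, b.name AS customer
FROM orders a
INNER JOIN customers b ON a.customer_id = b.id

Result:
product | customer
--------+---------
Router  | Rosa    
Cable   | Rosa    
Speaker | Olivia  
Stapler | Rosa    
Lamp    | Olivia  
Camera  | Wendy   
Printer | Olivia  
Pen     | Rosa    


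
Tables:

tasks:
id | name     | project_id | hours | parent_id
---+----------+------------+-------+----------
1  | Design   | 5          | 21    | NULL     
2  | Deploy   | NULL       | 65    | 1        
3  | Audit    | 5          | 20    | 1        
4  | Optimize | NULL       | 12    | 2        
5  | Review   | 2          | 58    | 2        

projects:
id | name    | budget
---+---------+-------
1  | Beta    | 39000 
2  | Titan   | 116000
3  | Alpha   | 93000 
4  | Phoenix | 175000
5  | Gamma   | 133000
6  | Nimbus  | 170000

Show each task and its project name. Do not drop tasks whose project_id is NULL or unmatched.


LEFT JOIN keeps every row from tasks (the left table); where project_id has no match in projects, the project columns become NULL. Walk through each task:
  - task 1 (Design): project_id=5 -> matches Gamma
  - task 2 (Deploy): project_id=NULL, no match -> kept with NULL
  - task 3 (Audit): project_id=5 -> matches Gamma
  - task 4 (Optimize): project_id=NULL, no match -> kept with NULL
  - task 5 (Review): project_id=2 -> matches Titan
All 5 rows appear; 2 have NULL project.

SQL:
SELECT a.name, b.name AS project
FROM tasks a
LEFT JOIN projects b ON a.project_id = b.id

Result:
name     | project
---------+--------
Design   | Gamma  
Deploy   | NULL   
Audit    | Gamma  
Optimize | NULL   
Review   | Titan  


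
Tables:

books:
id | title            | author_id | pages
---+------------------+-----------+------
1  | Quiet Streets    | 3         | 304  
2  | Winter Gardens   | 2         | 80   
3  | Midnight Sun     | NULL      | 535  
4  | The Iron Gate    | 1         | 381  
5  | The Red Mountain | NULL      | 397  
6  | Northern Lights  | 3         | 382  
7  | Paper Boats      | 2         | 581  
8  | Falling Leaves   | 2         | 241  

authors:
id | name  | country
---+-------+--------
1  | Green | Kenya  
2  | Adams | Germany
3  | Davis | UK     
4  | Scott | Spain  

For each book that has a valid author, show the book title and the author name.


INNER JOIN keeps only books rows whose author_id matches an id in authors. Walk through each book:
  - book 1 (Quiet Streets): author_id=3 -> matches Davis
  - book 2 (Winter Gardens): author_id=2 -> matches Adams
  - book 3 (Midnight Sun): author_id=NULL, no match -> dropped
  - book 4 (The Iron Gate): author_id=1 -> matches Green
  - book 5 (The Red Mountain): author_id=NULL, no match -> dropped
  - book 6 (Northern Lights): author_id=3 -> matches Davis
  - book 7 (Paper Boats): author_id=2 -> matches Adams
  - book 8 (Falling Leaves): author_id=2 -> matches Adams
So 2 of 8 rows are dropped.

SQL:
SELECT a.title, b.name AS author
FROM books a
INNER JOIN authors b ON a.author_id = b.id

Result:
title           | author
----------------+-------
Quiet Streets   | Davis 
Winter Gardens  | Adams 
The Iron Gate   | Green 
Northern Lights | Davis 
Paper Boats     | Adams 
Falling Leaves  | Adams 


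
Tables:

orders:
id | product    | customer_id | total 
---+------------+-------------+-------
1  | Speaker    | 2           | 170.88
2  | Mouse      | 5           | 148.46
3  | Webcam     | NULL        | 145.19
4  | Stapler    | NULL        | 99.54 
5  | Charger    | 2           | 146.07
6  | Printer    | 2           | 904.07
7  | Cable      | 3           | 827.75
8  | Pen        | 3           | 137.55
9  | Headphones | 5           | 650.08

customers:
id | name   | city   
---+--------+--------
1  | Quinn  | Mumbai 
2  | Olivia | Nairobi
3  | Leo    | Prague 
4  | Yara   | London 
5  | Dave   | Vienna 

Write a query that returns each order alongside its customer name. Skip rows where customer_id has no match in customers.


INNER JOIN keeps only orders rows whose customer_id matches an id in customers. Walk through each order:
  - order 1 (Speaker): customer_id=2 -> matches Olivia
  - order 2 (Mouse): customer_id=5 -> matches Dave
  - order 3 (Webcam): customer_id=NULL, no match -> dropped
  - order 4 (Stapler): customer_id=NULL, no match -> dropped
  - order 5 (Charger): customer_id=2 -> matches Olivia
  - order 6 (Printer): customer_id=2 -> matches Olivia
  - order 7 (Cable): customer_id=3 -> matches Leo
  - order 8 (Pen): customer_id=3 -> matches Leo
  - order 9 (Headphones): customer_id=5 -> matches Dave
So 2 of 9 rows are dropped.

SQL:
SELECT a.product, b.name AS customer
FROM orders a
INNER JOIN customers b ON a.customer_id = b.id

Result:
product    | customer
-----------+---------
Speaker    | Olivia  
Mouse      | Dave    
Charger    | Olivia  
Printer    | Olivia  
Cable      | Leo     
Pen        | Leo     
Headphones | Dave    


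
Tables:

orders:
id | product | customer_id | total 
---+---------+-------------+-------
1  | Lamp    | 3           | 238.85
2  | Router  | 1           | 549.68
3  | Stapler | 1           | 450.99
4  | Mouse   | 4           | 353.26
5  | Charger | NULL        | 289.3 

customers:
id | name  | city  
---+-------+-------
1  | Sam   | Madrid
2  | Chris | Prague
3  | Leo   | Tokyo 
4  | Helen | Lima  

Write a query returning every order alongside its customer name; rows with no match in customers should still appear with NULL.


LEFT JOIN keeps every row from orders (the left table); where customer_id has no match in customers, the customer columns become NULL. Walk through each order:
  - order 1 (Lamp): customer_id=3 -> matches Leo
  - order 2 (Router): customer_id=1 -> matches Sam
  - order 3 (Stapler): customer_id=1 -> matches Sam
  - order 4 (Mouse): customer_id=4 -> matches Helen
  - order 5 (Charger): customer_id=NULL, no match -> kept with NULL
All 5 rows appear; 1 has NULL customer.

SQL:
SELECT a.product, b.name AS customer
FROM orders a
LEFT JOIN customers b ON a.customer_id = b.id

Result:
product | customer
--------+---------
Lamp    | Leo     
Router  | Sam     
Stapler | Sam     
Mouse   | Helen   
Charger | NULL    


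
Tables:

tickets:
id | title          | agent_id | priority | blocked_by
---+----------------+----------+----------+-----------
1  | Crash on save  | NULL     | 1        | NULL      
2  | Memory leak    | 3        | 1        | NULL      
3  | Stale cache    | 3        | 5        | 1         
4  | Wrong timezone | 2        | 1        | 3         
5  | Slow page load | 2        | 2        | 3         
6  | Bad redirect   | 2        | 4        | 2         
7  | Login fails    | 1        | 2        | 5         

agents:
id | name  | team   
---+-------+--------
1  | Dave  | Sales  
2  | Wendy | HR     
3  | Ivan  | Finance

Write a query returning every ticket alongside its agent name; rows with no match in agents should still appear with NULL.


LEFT JOIN keeps every row from tickets (the left table); where agent_id has no match in agents, the agent columns become NULL. Walk through each ticket:
  - ticket 1 (Crash on save): agent_id=NULL, no match -> kept with NULL
  - ticket 2 (Memory leak): agent_id=3 -> matches Ivan
  - ticket 3 (Stale cache): agent_id=3 -> matches Ivan
  - ticket 4 (Wrong timezone): agent_id=2 -> matches Wendy
  - ticket 5 (Slow page load): agent_id=2 -> matches Wendy
  - ticket 6 (Bad redirect): agent_id=2 -> matches Wendy
  - ticket 7 (Login fails): agent_id=1 -> matches Dave
All 7 rows appear; 1 has NULL agent.

SQL:
SELECT a.title, b.name AS agent
FROM tickets a
LEFT JOIN agents b ON a.agent_id = b.id

Result:
title          | agent
---------------+------
Crash on save  | NULL 
Memory leak    | Ivan 
Stale cache    | Ivan 
Wrong timezone | Wendy
Slow page load | Wendy
Bad redirect   | Wendy
Login fails    | Dave 


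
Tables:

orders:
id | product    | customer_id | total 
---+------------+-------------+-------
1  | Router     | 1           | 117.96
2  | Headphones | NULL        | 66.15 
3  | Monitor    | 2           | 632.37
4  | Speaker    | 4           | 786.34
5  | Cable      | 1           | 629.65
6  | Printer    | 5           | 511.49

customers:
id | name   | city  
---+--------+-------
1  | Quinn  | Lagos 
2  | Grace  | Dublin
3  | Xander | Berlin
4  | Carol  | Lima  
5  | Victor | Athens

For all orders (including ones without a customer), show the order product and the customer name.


LEFT JOIN keeps every row from orders (the left table); where customer_id has no match in customers, the customer columns become NULL. Walk through each order:
  - order 1 (Router): customer_id=1 -> matches Quinn
  - order 2 (Headphones): customer_id=NULL, no match -> kept with NULL
  - order 3 (Monitor): customer_id=2 -> matches Grace
  - order 4 (Speaker): customer_id=4 -> matches Carol
  - order 5 (Cable): customer_id=1 -> matches Quinn
  - order 6 (Printer): customer_id=5 -> matches Victor
All 6 rows appear; 1 has NULL customer.

SQL:
SELECT a.product, b.name AS customer
FROM orders a
LEFT JOIN customers b ON a.customer_id = b.id

Result:
product    | customer
-----------+---------
Router     | Quinn   
Headphones | NULL    
Monitor    | Grace   
Speaker    | Carol   
Cable      | Quinn   
Printer    | Victor  


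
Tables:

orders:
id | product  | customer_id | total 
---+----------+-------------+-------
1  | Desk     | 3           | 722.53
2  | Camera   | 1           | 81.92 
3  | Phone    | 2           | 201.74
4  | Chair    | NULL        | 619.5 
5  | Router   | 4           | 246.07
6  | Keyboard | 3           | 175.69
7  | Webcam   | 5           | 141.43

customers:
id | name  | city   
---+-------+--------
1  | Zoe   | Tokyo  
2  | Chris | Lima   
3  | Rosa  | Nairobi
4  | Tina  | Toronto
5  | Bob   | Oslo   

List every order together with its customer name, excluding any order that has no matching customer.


INNER JOIN keeps only orders rows whose customer_id matches an id in customers. Walk through each order:
  - order 1 (Desk): customer_id=3 -> matches Rosa
  - order 2 (Camera): customer_id=1 -> matches Zoe
  - order 3 (Phone): customer_id=2 -> matches Chris
  - order 4 (Chair): customer_id=NULL, no match -> dropped
  - order 5 (Router): customer_id=4 -> matches Tina
  - order 6 (Keyboard): customer_id=3 -> matches Rosa
  - order 7 (Webcam): customer_id=5 -> matches Bob
So 1 of 7 rows is dropped.

SQL:
SELECT a.product, b.name AS customer
FROM orders a
INNER JOIN customers b ON a.customer_id = b.id

Result:
product  | customer
---------+---------
Desk     | Rosa    
Camera   | Zoe     
Phone    | Chris   
Router   | Tina    
Keyboard | Rosa    
Webcam   | Bob     


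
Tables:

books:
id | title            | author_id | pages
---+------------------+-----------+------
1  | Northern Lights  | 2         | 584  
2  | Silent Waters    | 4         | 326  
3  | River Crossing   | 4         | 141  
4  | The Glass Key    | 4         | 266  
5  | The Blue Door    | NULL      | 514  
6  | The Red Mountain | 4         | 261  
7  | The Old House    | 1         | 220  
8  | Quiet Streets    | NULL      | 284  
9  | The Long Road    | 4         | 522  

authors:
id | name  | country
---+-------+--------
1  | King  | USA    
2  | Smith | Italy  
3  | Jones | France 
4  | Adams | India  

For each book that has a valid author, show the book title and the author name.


INNER JOIN keeps only books rows whose author_id matches an id in authors. Walk through each book:
  - book 1 (Northern Lights): author_id=2 -> matches Smith
  - book 2 (Silent Waters): author_id=4 -> matches Adams
  - book 3 (River Crossing): author_id=4 -> matches Adams
  - book 4 (The Glass Key): author_id=4 -> matches Adams
  - book 5 (The Blue Door): author_id=NULL, no match -> dropped
  - book 6 (The Red Mountain): author_id=4 -> matches Adams
  - book 7 (The Old House): author_id=1 -> matches King
  - book 8 (Quiet Streets): author_id=NULL, no match -> dropped
  - book 9 (The Long Road): author_id=4 -> matches Adams
So 2 of 9 rows are dropped.

SQL:
SELECT a.title, b.name AS author
FROM books a
INNER JOIN authors b ON a.author_id = b.id

Result:
title            | author
-----------------+-------
Northern Lights  | Smith 
Silent Waters    | Adams 
River Crossing   | Adams 
The Glass Key    | Adams 
The Red Mountain | Adams 
The Old House    | King  
The Long Road    | Adams 


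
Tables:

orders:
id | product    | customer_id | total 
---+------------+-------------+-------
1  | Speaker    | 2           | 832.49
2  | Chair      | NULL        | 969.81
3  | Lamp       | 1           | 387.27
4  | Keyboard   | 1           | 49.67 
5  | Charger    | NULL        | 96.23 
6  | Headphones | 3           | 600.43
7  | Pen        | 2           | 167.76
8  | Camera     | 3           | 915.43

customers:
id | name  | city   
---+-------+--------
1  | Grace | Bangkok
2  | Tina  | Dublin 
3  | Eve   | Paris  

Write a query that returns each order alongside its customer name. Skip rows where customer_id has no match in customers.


INNER JOIN keeps only orders rows whose customer_id matches an id in customers. Walk through each order:
  - order 1 (Speaker): customer_id=2 -> matches Tina
  - order 2 (Chair): customer_id=NULL, no match -> dropped
  - order 3 (Lamp): customer_id=1 -> matches Grace
  - order 4 (Keyboard): customer_id=1 -> matches Grace
  - order 5 (Charger): customer_id=NULL, no match -> dropped
  - order 6 (Headphones): customer_id=3 -> matches Eve
  - order 7 (Pen): customer_id=2 -> matches Tina
  - order 8 (Camera): customer_id=3 -> matches Eve
So 2 of 8 rows are dropped.

SQL:
SELECT a.product, b.name AS customer
FROM orders a
INNER JOIN customers b ON a.customer_id = b.id

Result:
product    | customer
-----------+---------
Speaker    | Tina    
Lamp       | Grace   
Keyboard   | Grace   
Headphones | Eve     
Pen        | Tina    
Camera     | Eve     


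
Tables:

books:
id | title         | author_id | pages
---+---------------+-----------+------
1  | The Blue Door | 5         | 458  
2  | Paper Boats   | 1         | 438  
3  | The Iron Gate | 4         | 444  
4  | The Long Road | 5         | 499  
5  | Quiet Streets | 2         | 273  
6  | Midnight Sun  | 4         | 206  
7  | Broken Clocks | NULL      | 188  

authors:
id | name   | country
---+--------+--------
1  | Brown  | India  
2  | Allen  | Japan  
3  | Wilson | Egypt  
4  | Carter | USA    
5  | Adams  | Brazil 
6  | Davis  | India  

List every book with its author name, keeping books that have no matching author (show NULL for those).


LEFT JOIN keeps every row from books (the left table); where author_id has no match in authors, the author columns become NULL. Walk through each book:
  - book 1 (The Blue Door): author_id=5 -> matches Adams
  - book 2 (Paper Boats): author_id=1 -> matches Brown
  - book 3 (The Iron Gate): author_id=4 -> matches Carter
  - book 4 (The Long Road): author_id=5 -> matches Adams
  - book 5 (Quiet Streets): author_id=2 -> matches Allen
  - book 6 (Midnight Sun): author_id=4 -> matches Carter
  - book 7 (Broken Clocks): author_id=NULL, no match -> kept with NULL
All 7 rows appear; 1 has NULL author.

SQL:
SELECT a.title, b.name AS author
FROM books a
LEFT JOIN authors b ON a.author_id = b.id

Result:
title         | author
--------------+-------
The Blue Door | Adams 
Paper Boats   | Brown 
The Iron Gate | Carter
The Long Road | Adams 
Quiet Streets | Allen 
Midnight Sun  | Carter
Broken Clocks | NULL  


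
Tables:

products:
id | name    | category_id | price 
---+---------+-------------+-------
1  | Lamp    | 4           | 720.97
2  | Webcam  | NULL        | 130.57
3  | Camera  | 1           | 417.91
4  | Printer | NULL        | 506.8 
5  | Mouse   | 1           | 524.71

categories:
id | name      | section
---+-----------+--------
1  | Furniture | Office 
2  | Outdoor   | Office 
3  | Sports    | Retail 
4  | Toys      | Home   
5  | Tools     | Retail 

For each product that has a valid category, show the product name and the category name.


INNER JOIN keeps only products rows whose category_id matches an id in categories. Walk through each product:
  - product 1 (Lamp): category_id=4 -> matches Toys
  - product 2 (Webcam): category_id=NULL, no match -> dropped
  - product 3 (Camera): category_id=1 -> matches Furniture
  - product 4 (Printer): category_id=NULL, no match -> dropped
  - product 5 (Mouse): category_id=1 -> matches Furniture
So 2 of 5 rows are dropped.

SQL:
SELECT a.name, b.name AS category
FROM products a
INNER JOIN categories b ON a.category_id = b.id

Result:
name   | category 
-------+----------
Lamp   | Toys     
Camera | Furniture
Mouse  | Furniture


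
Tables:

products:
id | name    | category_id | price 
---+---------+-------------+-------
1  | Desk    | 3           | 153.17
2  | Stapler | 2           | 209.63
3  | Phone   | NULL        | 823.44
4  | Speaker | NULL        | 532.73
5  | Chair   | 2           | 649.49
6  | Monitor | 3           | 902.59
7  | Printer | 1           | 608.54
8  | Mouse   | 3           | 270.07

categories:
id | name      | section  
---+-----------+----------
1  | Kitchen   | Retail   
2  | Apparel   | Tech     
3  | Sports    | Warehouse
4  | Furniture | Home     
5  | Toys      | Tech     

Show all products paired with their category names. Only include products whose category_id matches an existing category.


INNER JOIN keeps only products rows whose category_id matches an id in categories. Walk through each product:
  - product 1 (Desk): category_id=3 -> matches Sports
  - product 2 (Stapler): category_id=2 -> matches Apparel
  - product 3 (Phone): category_id=NULL, no match -> dropped
  - product 4 (Speaker): category_id=NULL, no match -> dropped
  - product 5 (Chair): category_id=2 -> matches Apparel
  - product 6 (Monitor): category_id=3 -> matches Sports
  - product 7 (Printer): category_id=1 -> matches Kitchen
  - product 8 (Mouse): category_id=3 -> matches Sports
So 2 of 8 rows are dropped.

SQL:
SELECT a.name, b.name AS category
FROM products a
INNER JOIN categories b ON a.category_id = b.id

Result:
name    | category
--------+---------
Desk    | Sports  
Stapler | Apparel 
Chair   | Apparel 
Monitor | Sports  
Printer | Kitchen 
Mouse   | Sports  
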